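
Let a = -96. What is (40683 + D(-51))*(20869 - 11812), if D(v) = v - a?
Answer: 368873496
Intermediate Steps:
D(v) = 96 + v (D(v) = v - 1*(-96) = v + 96 = 96 + v)
(40683 + D(-51))*(20869 - 11812) = (40683 + (96 - 51))*(20869 - 11812) = (40683 + 45)*9057 = 40728*9057 = 368873496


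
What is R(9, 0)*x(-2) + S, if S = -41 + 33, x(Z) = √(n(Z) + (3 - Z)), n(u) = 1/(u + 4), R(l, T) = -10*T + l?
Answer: -8 + 9*√22/2 ≈ 13.107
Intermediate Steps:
R(l, T) = l - 10*T
n(u) = 1/(4 + u)
x(Z) = √(3 + 1/(4 + Z) - Z) (x(Z) = √(1/(4 + Z) + (3 - Z)) = √(3 + 1/(4 + Z) - Z))
S = -8
R(9, 0)*x(-2) + S = (9 - 10*0)*√((13 - 1*(-2) - 1*(-2)²)/(4 - 2)) - 8 = (9 + 0)*√((13 + 2 - 1*4)/2) - 8 = 9*√((13 + 2 - 4)/2) - 8 = 9*√((½)*11) - 8 = 9*√(11/2) - 8 = 9*(√22/2) - 8 = 9*√22/2 - 8 = -8 + 9*√22/2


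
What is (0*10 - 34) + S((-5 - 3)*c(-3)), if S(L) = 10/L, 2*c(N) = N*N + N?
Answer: -413/12 ≈ -34.417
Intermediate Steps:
c(N) = N/2 + N**2/2 (c(N) = (N*N + N)/2 = (N**2 + N)/2 = (N + N**2)/2 = N/2 + N**2/2)
(0*10 - 34) + S((-5 - 3)*c(-3)) = (0*10 - 34) + 10/(((-5 - 3)*((1/2)*(-3)*(1 - 3)))) = (0 - 34) + 10/((-4*(-3)*(-2))) = -34 + 10/((-8*3)) = -34 + 10/(-24) = -34 + 10*(-1/24) = -34 - 5/12 = -413/12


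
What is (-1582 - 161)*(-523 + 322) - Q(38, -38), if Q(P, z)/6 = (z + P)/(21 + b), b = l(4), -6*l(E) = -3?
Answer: 350343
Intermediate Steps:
l(E) = ½ (l(E) = -⅙*(-3) = ½)
b = ½ ≈ 0.50000
Q(P, z) = 12*P/43 + 12*z/43 (Q(P, z) = 6*((z + P)/(21 + ½)) = 6*((P + z)/(43/2)) = 6*((P + z)*(2/43)) = 6*(2*P/43 + 2*z/43) = 12*P/43 + 12*z/43)
(-1582 - 161)*(-523 + 322) - Q(38, -38) = (-1582 - 161)*(-523 + 322) - ((12/43)*38 + (12/43)*(-38)) = -1743*(-201) - (456/43 - 456/43) = 350343 - 1*0 = 350343 + 0 = 350343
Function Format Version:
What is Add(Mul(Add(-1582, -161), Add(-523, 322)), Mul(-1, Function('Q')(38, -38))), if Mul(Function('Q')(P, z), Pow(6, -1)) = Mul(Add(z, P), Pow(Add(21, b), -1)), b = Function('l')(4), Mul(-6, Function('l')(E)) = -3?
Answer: 350343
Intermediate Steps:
Function('l')(E) = Rational(1, 2) (Function('l')(E) = Mul(Rational(-1, 6), -3) = Rational(1, 2))
b = Rational(1, 2) ≈ 0.50000
Function('Q')(P, z) = Add(Mul(Rational(12, 43), P), Mul(Rational(12, 43), z)) (Function('Q')(P, z) = Mul(6, Mul(Add(z, P), Pow(Add(21, Rational(1, 2)), -1))) = Mul(6, Mul(Add(P, z), Pow(Rational(43, 2), -1))) = Mul(6, Mul(Add(P, z), Rational(2, 43))) = Mul(6, Add(Mul(Rational(2, 43), P), Mul(Rational(2, 43), z))) = Add(Mul(Rational(12, 43), P), Mul(Rational(12, 43), z)))
Add(Mul(Add(-1582, -161), Add(-523, 322)), Mul(-1, Function('Q')(38, -38))) = Add(Mul(Add(-1582, -161), Add(-523, 322)), Mul(-1, Add(Mul(Rational(12, 43), 38), Mul(Rational(12, 43), -38)))) = Add(Mul(-1743, -201), Mul(-1, Add(Rational(456, 43), Rational(-456, 43)))) = Add(350343, Mul(-1, 0)) = Add(350343, 0) = 350343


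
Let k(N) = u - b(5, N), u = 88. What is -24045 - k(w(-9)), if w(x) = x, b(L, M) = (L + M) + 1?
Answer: -24136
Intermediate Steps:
b(L, M) = 1 + L + M
k(N) = 82 - N (k(N) = 88 - (1 + 5 + N) = 88 - (6 + N) = 88 + (-6 - N) = 82 - N)
-24045 - k(w(-9)) = -24045 - (82 - 1*(-9)) = -24045 - (82 + 9) = -24045 - 1*91 = -24045 - 91 = -24136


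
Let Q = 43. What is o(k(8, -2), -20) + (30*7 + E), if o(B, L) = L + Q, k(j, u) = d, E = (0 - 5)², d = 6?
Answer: 258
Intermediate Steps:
E = 25 (E = (-5)² = 25)
k(j, u) = 6
o(B, L) = 43 + L (o(B, L) = L + 43 = 43 + L)
o(k(8, -2), -20) + (30*7 + E) = (43 - 20) + (30*7 + 25) = 23 + (210 + 25) = 23 + 235 = 258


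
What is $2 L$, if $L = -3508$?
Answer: $-7016$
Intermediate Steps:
$2 L = 2 \left(-3508\right) = -7016$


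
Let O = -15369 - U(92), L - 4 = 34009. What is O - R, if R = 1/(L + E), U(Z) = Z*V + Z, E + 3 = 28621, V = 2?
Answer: -979861996/62631 ≈ -15645.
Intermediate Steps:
E = 28618 (E = -3 + 28621 = 28618)
L = 34013 (L = 4 + 34009 = 34013)
U(Z) = 3*Z (U(Z) = Z*2 + Z = 2*Z + Z = 3*Z)
O = -15645 (O = -15369 - 3*92 = -15369 - 1*276 = -15369 - 276 = -15645)
R = 1/62631 (R = 1/(34013 + 28618) = 1/62631 ≈ 1.5967e-5)
O - R = -15645 - 1*1/62631 = -15645 - 1/62631 = -979861996/62631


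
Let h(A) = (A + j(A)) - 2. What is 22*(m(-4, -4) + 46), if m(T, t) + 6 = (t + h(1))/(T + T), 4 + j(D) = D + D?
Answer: 3597/4 ≈ 899.25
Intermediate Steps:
j(D) = -4 + 2*D (j(D) = -4 + (D + D) = -4 + 2*D)
h(A) = -6 + 3*A (h(A) = (A + (-4 + 2*A)) - 2 = (-4 + 3*A) - 2 = -6 + 3*A)
m(T, t) = -6 + (-3 + t)/(2*T) (m(T, t) = -6 + (t + (-6 + 3*1))/(T + T) = -6 + (t + (-6 + 3))/((2*T)) = -6 + (t - 3)*(1/(2*T)) = -6 + (-3 + t)*(1/(2*T)) = -6 + (-3 + t)/(2*T))
22*(m(-4, -4) + 46) = 22*((½)*(-3 - 4 - 12*(-4))/(-4) + 46) = 22*((½)*(-¼)*(-3 - 4 + 48) + 46) = 22*((½)*(-¼)*41 + 46) = 22*(-41/8 + 46) = 22*(327/8) = 3597/4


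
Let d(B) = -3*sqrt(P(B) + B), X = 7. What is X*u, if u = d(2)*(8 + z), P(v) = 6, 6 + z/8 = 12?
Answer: -2352*sqrt(2) ≈ -3326.2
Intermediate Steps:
z = 48 (z = -48 + 8*12 = -48 + 96 = 48)
d(B) = -3*sqrt(6 + B)
u = -336*sqrt(2) (u = (-3*sqrt(6 + 2))*(8 + 48) = -6*sqrt(2)*56 = -336*sqrt(2) ≈ -475.18)
X*u = 7*(-336*sqrt(2)) = -2352*sqrt(2)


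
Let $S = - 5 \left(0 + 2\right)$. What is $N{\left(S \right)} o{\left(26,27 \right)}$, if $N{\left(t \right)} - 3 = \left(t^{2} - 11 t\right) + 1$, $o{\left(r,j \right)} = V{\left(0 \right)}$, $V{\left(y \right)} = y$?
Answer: $0$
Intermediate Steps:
$o{\left(r,j \right)} = 0$
$S = -10$ ($S = \left(-5\right) 2 = -10$)
$N{\left(t \right)} = 4 + t^{2} - 11 t$ ($N{\left(t \right)} = 3 + \left(\left(t^{2} - 11 t\right) + 1\right) = 3 + \left(1 + t^{2} - 11 t\right) = 4 + t^{2} - 11 t$)
$N{\left(S \right)} o{\left(26,27 \right)} = \left(4 + \left(-10\right)^{2} - -110\right) 0 = \left(4 + 100 + 110\right) 0 = 214 \cdot 0 = 0$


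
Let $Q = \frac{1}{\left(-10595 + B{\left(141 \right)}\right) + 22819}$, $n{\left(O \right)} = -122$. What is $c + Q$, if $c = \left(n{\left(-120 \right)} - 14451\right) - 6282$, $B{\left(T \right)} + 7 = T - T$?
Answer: $- \frac{254785534}{12217} \approx -20855.0$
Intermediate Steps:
$B{\left(T \right)} = -7$ ($B{\left(T \right)} = -7 + \left(T - T\right) = -7 + 0 = -7$)
$Q = \frac{1}{12217}$ ($Q = \frac{1}{\left(-10595 - 7\right) + 22819} = \frac{1}{-10602 + 22819} = \frac{1}{12217} \approx 8.1853 \cdot 10^{-5}$)
$c = -20855$ ($c = \left(-122 - 14451\right) - 6282 = -14573 - 6282 = -20855$)
$c + Q = -20855 + \frac{1}{12217} = - \frac{254785534}{12217}$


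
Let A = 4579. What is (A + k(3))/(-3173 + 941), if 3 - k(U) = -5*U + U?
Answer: -2297/1116 ≈ -2.0582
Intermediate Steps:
k(U) = 3 + 4*U (k(U) = 3 - (-5*U + U) = 3 - (-4)*U = 3 + 4*U)
(A + k(3))/(-3173 + 941) = (4579 + (3 + 4*3))/(-3173 + 941) = (4579 + (3 + 12))/(-2232) = (4579 + 15)*(-1/2232) = 4594*(-1/2232) = -2297/1116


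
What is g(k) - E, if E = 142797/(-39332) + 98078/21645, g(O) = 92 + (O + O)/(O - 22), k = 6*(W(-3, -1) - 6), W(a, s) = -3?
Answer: 1496562029711/16175481660 ≈ 92.520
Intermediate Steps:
k = -54 (k = 6*(-3 - 6) = 6*(-9) = -54)
g(O) = 92 + 2*O/(-22 + O) (g(O) = 92 + (2*O)/(-22 + O) = 92 + 2*O/(-22 + O))
E = 766762831/851341140 (E = 142797*(-1/39332) + 98078*(1/21645) = -142797/39332 + 98078/21645 = 766762831/851341140 ≈ 0.90065)
g(k) - E = 2*(-1012 + 47*(-54))/(-22 - 54) - 1*766762831/851341140 = 2*(-1012 - 2538)/(-76) - 766762831/851341140 = 2*(-1/76)*(-3550) - 766762831/851341140 = 1775/19 - 766762831/851341140 = 1496562029711/16175481660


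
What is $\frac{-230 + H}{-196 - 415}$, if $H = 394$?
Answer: $- \frac{164}{611} \approx -0.26841$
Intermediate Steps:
$\frac{-230 + H}{-196 - 415} = \frac{-230 + 394}{-196 - 415} = \frac{164}{-611} = 164 \left(- \frac{1}{611}\right) = - \frac{164}{611}$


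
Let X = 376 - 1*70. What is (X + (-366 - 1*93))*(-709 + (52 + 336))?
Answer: 49113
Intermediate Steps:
X = 306 (X = 376 - 70 = 306)
(X + (-366 - 1*93))*(-709 + (52 + 336)) = (306 + (-366 - 1*93))*(-709 + (52 + 336)) = (306 + (-366 - 93))*(-709 + 388) = (306 - 459)*(-321) = -153*(-321) = 49113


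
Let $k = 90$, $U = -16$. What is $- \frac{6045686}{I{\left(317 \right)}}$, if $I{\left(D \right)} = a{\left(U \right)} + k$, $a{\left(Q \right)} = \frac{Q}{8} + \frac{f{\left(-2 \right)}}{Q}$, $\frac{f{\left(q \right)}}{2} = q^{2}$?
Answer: $- \frac{12091372}{175} \approx -69094.0$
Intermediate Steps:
$f{\left(q \right)} = 2 q^{2}$
$a{\left(Q \right)} = \frac{8}{Q} + \frac{Q}{8}$ ($a{\left(Q \right)} = \frac{Q}{8} + \frac{2 \left(-2\right)^{2}}{Q} = Q \frac{1}{8} + \frac{2 \cdot 4}{Q} = \frac{Q}{8} + \frac{8}{Q} = \frac{8}{Q} + \frac{Q}{8}$)
$I{\left(D \right)} = \frac{175}{2}$ ($I{\left(D \right)} = \left(\frac{8}{-16} + \frac{1}{8} \left(-16\right)\right) + 90 = \left(8 \left(- \frac{1}{16}\right) - 2\right) + 90 = \left(- \frac{1}{2} - 2\right) + 90 = - \frac{5}{2} + 90 = \frac{175}{2}$)
$- \frac{6045686}{I{\left(317 \right)}} = - \frac{6045686}{\frac{175}{2}} = \left(-6045686\right) \frac{2}{175} = - \frac{12091372}{175}$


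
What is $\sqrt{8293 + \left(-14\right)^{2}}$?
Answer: $\sqrt{8489} \approx 92.136$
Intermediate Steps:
$\sqrt{8293 + \left(-14\right)^{2}} = \sqrt{8293 + 196} = \sqrt{8489}$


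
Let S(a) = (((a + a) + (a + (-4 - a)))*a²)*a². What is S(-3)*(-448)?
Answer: 362880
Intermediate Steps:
S(a) = a⁴*(-4 + 2*a) (S(a) = ((2*a - 4)*a²)*a² = ((-4 + 2*a)*a²)*a² = (a²*(-4 + 2*a))*a² = a⁴*(-4 + 2*a))
S(-3)*(-448) = (2*(-3)⁴*(-2 - 3))*(-448) = (2*81*(-5))*(-448) = -810*(-448) = 362880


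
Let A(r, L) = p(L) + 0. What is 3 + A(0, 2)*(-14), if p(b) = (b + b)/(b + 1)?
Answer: -47/3 ≈ -15.667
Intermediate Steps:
p(b) = 2*b/(1 + b) (p(b) = (2*b)/(1 + b) = 2*b/(1 + b))
A(r, L) = 2*L/(1 + L) (A(r, L) = 2*L/(1 + L) + 0 = 2*L/(1 + L))
3 + A(0, 2)*(-14) = 3 + (2*2/(1 + 2))*(-14) = 3 + (2*2/3)*(-14) = 3 + (2*2*(⅓))*(-14) = 3 + (4/3)*(-14) = 3 - 56/3 = -47/3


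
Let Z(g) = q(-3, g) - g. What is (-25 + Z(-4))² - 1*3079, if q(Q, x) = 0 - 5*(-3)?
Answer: -3043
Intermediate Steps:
q(Q, x) = 15 (q(Q, x) = 0 + 15 = 15)
Z(g) = 15 - g
(-25 + Z(-4))² - 1*3079 = (-25 + (15 - 1*(-4)))² - 1*3079 = (-25 + (15 + 4))² - 3079 = (-25 + 19)² - 3079 = (-6)² - 3079 = 36 - 3079 = -3043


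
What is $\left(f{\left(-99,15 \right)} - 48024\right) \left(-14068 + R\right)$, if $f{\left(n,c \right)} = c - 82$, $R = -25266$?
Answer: $1891611394$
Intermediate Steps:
$f{\left(n,c \right)} = -82 + c$ ($f{\left(n,c \right)} = c - 82 = -82 + c$)
$\left(f{\left(-99,15 \right)} - 48024\right) \left(-14068 + R\right) = \left(\left(-82 + 15\right) - 48024\right) \left(-14068 - 25266\right) = \left(-67 - 48024\right) \left(-39334\right) = \left(-48091\right) \left(-39334\right) = 1891611394$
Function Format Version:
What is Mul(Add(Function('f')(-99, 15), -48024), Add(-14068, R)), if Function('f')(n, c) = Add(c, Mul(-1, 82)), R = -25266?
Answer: 1891611394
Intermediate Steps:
Function('f')(n, c) = Add(-82, c) (Function('f')(n, c) = Add(c, -82) = Add(-82, c))
Mul(Add(Function('f')(-99, 15), -48024), Add(-14068, R)) = Mul(Add(Add(-82, 15), -48024), Add(-14068, -25266)) = Mul(Add(-67, -48024), -39334) = Mul(-48091, -39334) = 1891611394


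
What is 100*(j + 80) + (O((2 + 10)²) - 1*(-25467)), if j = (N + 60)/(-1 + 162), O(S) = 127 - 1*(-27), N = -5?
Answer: 5418481/161 ≈ 33655.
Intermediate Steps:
O(S) = 154 (O(S) = 127 + 27 = 154)
j = 55/161 (j = (-5 + 60)/(-1 + 162) = 55/161 ≈ 0.34161)
100*(j + 80) + (O((2 + 10)²) - 1*(-25467)) = 100*(55/161 + 80) + (154 - 1*(-25467)) = 100*(12935/161) + (154 + 25467) = 1293500/161 + 25621 = 5418481/161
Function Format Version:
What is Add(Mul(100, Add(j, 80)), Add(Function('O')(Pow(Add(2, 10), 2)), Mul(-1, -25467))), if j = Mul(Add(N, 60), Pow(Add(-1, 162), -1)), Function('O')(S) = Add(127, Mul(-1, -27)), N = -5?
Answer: Rational(5418481, 161) ≈ 33655.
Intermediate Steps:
Function('O')(S) = 154 (Function('O')(S) = Add(127, 27) = 154)
j = Rational(55, 161) (j = Mul(Add(-5, 60), Pow(Add(-1, 162), -1)) = Mul(55, Pow(161, -1)) = Mul(55, Rational(1, 161)) = Rational(55, 161) ≈ 0.34161)
Add(Mul(100, Add(j, 80)), Add(Function('O')(Pow(Add(2, 10), 2)), Mul(-1, -25467))) = Add(Mul(100, Add(Rational(55, 161), 80)), Add(154, Mul(-1, -25467))) = Add(Mul(100, Rational(12935, 161)), Add(154, 25467)) = Add(Rational(1293500, 161), 25621) = Rational(5418481, 161)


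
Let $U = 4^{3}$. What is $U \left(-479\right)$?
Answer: $-30656$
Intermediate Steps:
$U = 64$
$U \left(-479\right) = 64 \left(-479\right) = -30656$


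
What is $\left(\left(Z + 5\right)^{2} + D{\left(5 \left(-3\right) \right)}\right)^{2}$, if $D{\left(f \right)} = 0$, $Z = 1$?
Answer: $1296$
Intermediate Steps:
$\left(\left(Z + 5\right)^{2} + D{\left(5 \left(-3\right) \right)}\right)^{2} = \left(\left(1 + 5\right)^{2} + 0\right)^{2} = \left(6^{2} + 0\right)^{2} = \left(36 + 0\right)^{2} = 36^{2} = 1296$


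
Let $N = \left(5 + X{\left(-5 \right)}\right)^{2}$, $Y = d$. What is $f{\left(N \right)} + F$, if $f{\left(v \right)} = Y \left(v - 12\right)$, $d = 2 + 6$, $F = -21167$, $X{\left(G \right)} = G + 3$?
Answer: $-21191$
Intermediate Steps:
$X{\left(G \right)} = 3 + G$
$d = 8$
$Y = 8$
$N = 9$ ($N = \left(5 + \left(3 - 5\right)\right)^{2} = \left(5 - 2\right)^{2} = 3^{2} = 9$)
$f{\left(v \right)} = -96 + 8 v$ ($f{\left(v \right)} = 8 \left(v - 12\right) = 8 \left(-12 + v\right) = -96 + 8 v$)
$f{\left(N \right)} + F = \left(-96 + 8 \cdot 9\right) - 21167 = \left(-96 + 72\right) - 21167 = -24 - 21167 = -21191$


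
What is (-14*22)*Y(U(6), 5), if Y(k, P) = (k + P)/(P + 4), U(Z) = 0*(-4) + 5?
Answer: -3080/9 ≈ -342.22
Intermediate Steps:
U(Z) = 5 (U(Z) = 0 + 5 = 5)
Y(k, P) = (P + k)/(4 + P)
(-14*22)*Y(U(6), 5) = (-14*22)*((5 + 5)/(4 + 5)) = -308*10/9 = -3080/9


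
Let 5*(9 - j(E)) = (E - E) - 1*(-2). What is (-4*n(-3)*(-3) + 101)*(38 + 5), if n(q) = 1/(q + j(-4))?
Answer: 31046/7 ≈ 4435.1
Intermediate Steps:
j(E) = 43/5 (j(E) = 9 - ((E - E) - 1*(-2))/5 = 9 - (0 + 2)/5 = 9 - 1/5*2 = 9 - 2/5 = 43/5)
n(q) = 1/(43/5 + q) (n(q) = 1/(q + 43/5) = 1/(43/5 + q))
(-4*n(-3)*(-3) + 101)*(38 + 5) = (-20/(43 + 5*(-3))*(-3) + 101)*(38 + 5) = (-20/(43 - 15)*(-3) + 101)*43 = (-20/28*(-3) + 101)*43 = (-4*5/28*(-3) + 101)*43 = (-5/7*(-3) + 101)*43 = (15/7 + 101)*43 = (722/7)*43 = 31046/7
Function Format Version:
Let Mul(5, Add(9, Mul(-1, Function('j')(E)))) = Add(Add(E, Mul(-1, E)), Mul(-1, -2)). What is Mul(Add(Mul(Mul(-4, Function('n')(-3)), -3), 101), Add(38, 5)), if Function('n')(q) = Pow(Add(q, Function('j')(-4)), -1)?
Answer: Rational(31046, 7) ≈ 4435.1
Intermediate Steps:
Function('j')(E) = Rational(43, 5) (Function('j')(E) = Add(9, Mul(Rational(-1, 5), Add(Add(E, Mul(-1, E)), Mul(-1, -2)))) = Add(9, Mul(Rational(-1, 5), Add(0, 2))) = Add(9, Mul(Rational(-1, 5), 2)) = Add(9, Rational(-2, 5)) = Rational(43, 5))
Function('n')(q) = Pow(Add(Rational(43, 5), q), -1) (Function('n')(q) = Pow(Add(q, Rational(43, 5)), -1) = Pow(Add(Rational(43, 5), q), -1))
Mul(Add(Mul(Mul(-4, Function('n')(-3)), -3), 101), Add(38, 5)) = Mul(Add(Mul(Mul(-4, Mul(5, Pow(Add(43, Mul(5, -3)), -1))), -3), 101), Add(38, 5)) = Mul(Add(Mul(Mul(-4, Mul(5, Pow(Add(43, -15), -1))), -3), 101), 43) = Mul(Add(Mul(Mul(-4, Mul(5, Pow(28, -1))), -3), 101), 43) = Mul(Add(Mul(Mul(-4, Mul(5, Rational(1, 28))), -3), 101), 43) = Mul(Add(Mul(Mul(-4, Rational(5, 28)), -3), 101), 43) = Mul(Add(Mul(Rational(-5, 7), -3), 101), 43) = Mul(Add(Rational(15, 7), 101), 43) = Mul(Rational(722, 7), 43) = Rational(31046, 7)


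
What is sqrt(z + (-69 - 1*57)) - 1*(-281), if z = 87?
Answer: 281 + I*sqrt(39) ≈ 281.0 + 6.245*I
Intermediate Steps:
sqrt(z + (-69 - 1*57)) - 1*(-281) = sqrt(87 + (-69 - 1*57)) - 1*(-281) = sqrt(87 + (-69 - 57)) + 281 = sqrt(87 - 126) + 281 = sqrt(-39) + 281 = I*sqrt(39) + 281 = 281 + I*sqrt(39)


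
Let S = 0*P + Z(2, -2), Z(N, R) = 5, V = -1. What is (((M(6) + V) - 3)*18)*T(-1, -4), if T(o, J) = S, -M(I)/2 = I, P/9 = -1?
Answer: -1440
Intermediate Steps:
P = -9 (P = 9*(-1) = -9)
M(I) = -2*I
S = 5 (S = 0*(-9) + 5 = 0 + 5 = 5)
T(o, J) = 5
(((M(6) + V) - 3)*18)*T(-1, -4) = (((-2*6 - 1) - 3)*18)*5 = (((-12 - 1) - 3)*18)*5 = ((-13 - 3)*18)*5 = -16*18*5 = -288*5 = -1440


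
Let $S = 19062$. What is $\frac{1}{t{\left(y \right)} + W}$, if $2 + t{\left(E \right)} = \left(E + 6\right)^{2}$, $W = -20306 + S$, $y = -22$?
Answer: $- \frac{1}{990} \approx -0.0010101$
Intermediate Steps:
$W = -1244$ ($W = -20306 + 19062 = -1244$)
$t{\left(E \right)} = -2 + \left(6 + E\right)^{2}$ ($t{\left(E \right)} = -2 + \left(E + 6\right)^{2} = -2 + \left(6 + E\right)^{2}$)
$\frac{1}{t{\left(y \right)} + W} = \frac{1}{\left(-2 + \left(6 - 22\right)^{2}\right) - 1244} = \frac{1}{\left(-2 + \left(-16\right)^{2}\right) - 1244} = \frac{1}{\left(-2 + 256\right) - 1244} = \frac{1}{254 - 1244} = \frac{1}{-990} = - \frac{1}{990}$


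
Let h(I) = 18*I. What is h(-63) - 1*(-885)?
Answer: -249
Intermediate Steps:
h(-63) - 1*(-885) = 18*(-63) - 1*(-885) = -1134 + 885 = -249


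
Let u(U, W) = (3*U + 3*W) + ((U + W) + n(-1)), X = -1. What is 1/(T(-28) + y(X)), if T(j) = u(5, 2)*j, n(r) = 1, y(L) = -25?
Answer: -1/837 ≈ -0.0011947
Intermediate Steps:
u(U, W) = 1 + 4*U + 4*W (u(U, W) = (3*U + 3*W) + ((U + W) + 1) = (3*U + 3*W) + (1 + U + W) = 1 + 4*U + 4*W)
T(j) = 29*j (T(j) = (1 + 4*5 + 4*2)*j = (1 + 20 + 8)*j = 29*j)
1/(T(-28) + y(X)) = 1/(29*(-28) - 25) = 1/(-812 - 25) = 1/(-837) = -1/837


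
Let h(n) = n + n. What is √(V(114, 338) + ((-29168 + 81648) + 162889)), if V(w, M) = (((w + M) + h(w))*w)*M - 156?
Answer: √26416973 ≈ 5139.7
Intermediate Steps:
h(n) = 2*n
V(w, M) = -156 + M*w*(M + 3*w) (V(w, M) = (((w + M) + 2*w)*w)*M - 156 = (((M + w) + 2*w)*w)*M - 156 = ((M + 3*w)*w)*M - 156 = (w*(M + 3*w))*M - 156 = M*w*(M + 3*w) - 156 = -156 + M*w*(M + 3*w))
√(V(114, 338) + ((-29168 + 81648) + 162889)) = √((-156 + 114*338² + 3*338*114²) + ((-29168 + 81648) + 162889)) = √((-156 + 114*114244 + 3*338*12996) + (52480 + 162889)) = √((-156 + 13023816 + 13177944) + 215369) = √(26201604 + 215369) = √26416973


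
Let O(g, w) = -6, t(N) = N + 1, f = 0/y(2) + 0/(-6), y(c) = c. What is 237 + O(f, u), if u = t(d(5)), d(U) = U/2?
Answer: 231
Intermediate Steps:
d(U) = U/2 (d(U) = U*(½) = U/2)
f = 0 (f = 0/2 + 0/(-6) = 0*(½) + 0*(-⅙) = 0 + 0 = 0)
t(N) = 1 + N
u = 7/2 (u = 1 + (½)*5 = 1 + 5/2 = 7/2 ≈ 3.5000)
237 + O(f, u) = 237 - 6 = 231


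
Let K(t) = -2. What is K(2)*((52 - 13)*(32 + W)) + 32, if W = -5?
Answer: -2074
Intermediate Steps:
K(2)*((52 - 13)*(32 + W)) + 32 = -2*(52 - 13)*(32 - 5) + 32 = -78*27 + 32 = -2*1053 + 32 = -2106 + 32 = -2074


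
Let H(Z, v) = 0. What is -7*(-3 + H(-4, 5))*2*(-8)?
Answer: -336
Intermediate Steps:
-7*(-3 + H(-4, 5))*2*(-8) = -7*(-3 + 0)*2*(-8) = -(-21)*2*(-8) = -7*(-6)*(-8) = 42*(-8) = -336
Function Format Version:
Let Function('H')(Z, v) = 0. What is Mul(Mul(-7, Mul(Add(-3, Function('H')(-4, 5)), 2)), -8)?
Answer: -336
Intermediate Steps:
Mul(Mul(-7, Mul(Add(-3, Function('H')(-4, 5)), 2)), -8) = Mul(Mul(-7, Mul(Add(-3, 0), 2)), -8) = Mul(Mul(-7, Mul(-3, 2)), -8) = Mul(Mul(-7, -6), -8) = Mul(42, -8) = -336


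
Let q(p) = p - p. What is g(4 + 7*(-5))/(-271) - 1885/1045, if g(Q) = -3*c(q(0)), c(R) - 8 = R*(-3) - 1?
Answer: -97778/56639 ≈ -1.7263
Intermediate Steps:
q(p) = 0
c(R) = 7 - 3*R (c(R) = 8 + (R*(-3) - 1) = 8 + (-3*R - 1) = 8 + (-1 - 3*R) = 7 - 3*R)
g(Q) = -21 (g(Q) = -3*(7 - 3*0) = -3*(7 + 0) = -3*7 = -21)
g(4 + 7*(-5))/(-271) - 1885/1045 = -21/(-271) - 1885/1045 = -21*(-1/271) - 1885*1/1045 = 21/271 - 377/209 = -97778/56639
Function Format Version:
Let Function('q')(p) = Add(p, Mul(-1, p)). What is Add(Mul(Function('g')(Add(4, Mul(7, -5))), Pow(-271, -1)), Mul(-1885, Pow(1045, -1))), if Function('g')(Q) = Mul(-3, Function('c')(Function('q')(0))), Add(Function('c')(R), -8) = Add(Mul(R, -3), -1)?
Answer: Rational(-97778, 56639) ≈ -1.7263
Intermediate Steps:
Function('q')(p) = 0
Function('c')(R) = Add(7, Mul(-3, R)) (Function('c')(R) = Add(8, Add(Mul(R, -3), -1)) = Add(8, Add(Mul(-3, R), -1)) = Add(8, Add(-1, Mul(-3, R))) = Add(7, Mul(-3, R)))
Function('g')(Q) = -21 (Function('g')(Q) = Mul(-3, Add(7, Mul(-3, 0))) = Mul(-3, Add(7, 0)) = Mul(-3, 7) = -21)
Add(Mul(Function('g')(Add(4, Mul(7, -5))), Pow(-271, -1)), Mul(-1885, Pow(1045, -1))) = Add(Mul(-21, Pow(-271, -1)), Mul(-1885, Pow(1045, -1))) = Add(Mul(-21, Rational(-1, 271)), Mul(-1885, Rational(1, 1045))) = Add(Rational(21, 271), Rational(-377, 209)) = Rational(-97778, 56639)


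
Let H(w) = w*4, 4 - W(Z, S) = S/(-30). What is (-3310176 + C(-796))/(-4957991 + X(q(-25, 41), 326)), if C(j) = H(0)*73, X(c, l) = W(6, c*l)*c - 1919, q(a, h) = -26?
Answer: 24826320/37145011 ≈ 0.66836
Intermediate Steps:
W(Z, S) = 4 + S/30 (W(Z, S) = 4 - S/(-30) = 4 - S*(-1)/30 = 4 - (-1)*S/30 = 4 + S/30)
H(w) = 4*w
X(c, l) = -1919 + c*(4 + c*l/30) (X(c, l) = (4 + (c*l)/30)*c - 1919 = (4 + c*l/30)*c - 1919 = c*(4 + c*l/30) - 1919 = -1919 + c*(4 + c*l/30))
C(j) = 0 (C(j) = (4*0)*73 = 0*73 = 0)
(-3310176 + C(-796))/(-4957991 + X(q(-25, 41), 326)) = (-3310176 + 0)/(-4957991 + (-1919 + (1/30)*(-26)*(120 - 26*326))) = -3310176/(-4957991 + (-1919 + (1/30)*(-26)*(120 - 8476))) = -3310176/(-4957991 + (-1919 + (1/30)*(-26)*(-8356))) = -3310176/(-4957991 + (-1919 + 108628/15)) = -3310176/(-4957991 + 79843/15) = -3310176/(-74290022/15) = -3310176*(-15/74290022) = 24826320/37145011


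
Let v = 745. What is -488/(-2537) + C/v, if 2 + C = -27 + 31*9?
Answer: 199562/378013 ≈ 0.52792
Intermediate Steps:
C = 250 (C = -2 + (-27 + 31*9) = -2 + (-27 + 279) = -2 + 252 = 250)
-488/(-2537) + C/v = -488/(-2537) + 250/745 = -488*(-1/2537) + 250*(1/745) = 488/2537 + 50/149 = 199562/378013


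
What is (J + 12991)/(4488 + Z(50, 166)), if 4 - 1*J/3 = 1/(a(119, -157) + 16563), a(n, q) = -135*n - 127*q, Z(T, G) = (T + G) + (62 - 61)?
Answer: 265742308/96156085 ≈ 2.7637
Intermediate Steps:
Z(T, G) = 1 + G + T (Z(T, G) = (G + T) + 1 = 1 + G + T)
J = 245241/20437 (J = 12 - 3/((-135*119 - 127*(-157)) + 16563) = 12 - 3/((-16065 + 19939) + 16563) = 12 - 3/(3874 + 16563) = 12 - 3/20437 = 245241/20437 ≈ 12.000)
(J + 12991)/(4488 + Z(50, 166)) = (245241/20437 + 12991)/(4488 + (1 + 166 + 50)) = 265742308/(20437*(4488 + 217)) = (265742308/20437)/4705 = (265742308/20437)*(1/4705) = 265742308/96156085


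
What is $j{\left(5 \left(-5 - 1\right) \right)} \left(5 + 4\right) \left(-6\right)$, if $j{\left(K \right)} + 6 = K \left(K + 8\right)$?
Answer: $-35316$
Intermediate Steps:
$j{\left(K \right)} = -6 + K \left(8 + K\right)$ ($j{\left(K \right)} = -6 + K \left(K + 8\right) = -6 + K \left(8 + K\right)$)
$j{\left(5 \left(-5 - 1\right) \right)} \left(5 + 4\right) \left(-6\right) = \left(-6 + \left(5 \left(-5 - 1\right)\right)^{2} + 8 \cdot 5 \left(-5 - 1\right)\right) \left(5 + 4\right) \left(-6\right) = \left(-6 + \left(5 \left(-6\right)\right)^{2} + 8 \cdot 5 \left(-6\right)\right) 9 \left(-6\right) = \left(-6 + \left(-30\right)^{2} + 8 \left(-30\right)\right) \left(-54\right) = \left(-6 + 900 - 240\right) \left(-54\right) = 654 \left(-54\right) = -35316$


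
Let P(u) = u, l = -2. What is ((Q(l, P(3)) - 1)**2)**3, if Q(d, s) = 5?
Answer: 4096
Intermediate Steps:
((Q(l, P(3)) - 1)**2)**3 = ((5 - 1)**2)**3 = (4**2)**3 = 16**3 = 4096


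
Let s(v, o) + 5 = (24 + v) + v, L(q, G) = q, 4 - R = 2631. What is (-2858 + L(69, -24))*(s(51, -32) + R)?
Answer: 6989234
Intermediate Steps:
R = -2627 (R = 4 - 1*2631 = 4 - 2631 = -2627)
s(v, o) = 19 + 2*v (s(v, o) = -5 + ((24 + v) + v) = -5 + (24 + 2*v) = 19 + 2*v)
(-2858 + L(69, -24))*(s(51, -32) + R) = (-2858 + 69)*((19 + 2*51) - 2627) = -2789*((19 + 102) - 2627) = -2789*(121 - 2627) = -2789*(-2506) = 6989234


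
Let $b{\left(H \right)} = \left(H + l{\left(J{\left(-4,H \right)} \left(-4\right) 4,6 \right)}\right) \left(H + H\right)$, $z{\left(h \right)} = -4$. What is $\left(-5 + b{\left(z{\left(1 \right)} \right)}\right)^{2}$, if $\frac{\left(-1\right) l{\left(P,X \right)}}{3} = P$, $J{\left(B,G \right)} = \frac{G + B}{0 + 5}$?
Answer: $\frac{10284849}{25} \approx 4.1139 \cdot 10^{5}$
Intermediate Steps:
$J{\left(B,G \right)} = \frac{B}{5} + \frac{G}{5}$ ($J{\left(B,G \right)} = \frac{B + G}{5} = \left(B + G\right) \frac{1}{5} = \frac{B}{5} + \frac{G}{5}$)
$l{\left(P,X \right)} = - 3 P$
$b{\left(H \right)} = 2 H \left(- \frac{192}{5} + \frac{53 H}{5}\right)$ ($b{\left(H \right)} = \left(H - 3 \left(\frac{1}{5} \left(-4\right) + \frac{H}{5}\right) \left(-4\right) 4\right) \left(H + H\right) = \left(H - 3 \left(- \frac{4}{5} + \frac{H}{5}\right) \left(-4\right) 4\right) 2 H = \left(H - 3 \left(\frac{16}{5} - \frac{4 H}{5}\right) 4\right) 2 H = \left(H - 3 \left(\frac{64}{5} - \frac{16 H}{5}\right)\right) 2 H = \left(H + \left(- \frac{192}{5} + \frac{48 H}{5}\right)\right) 2 H = \left(- \frac{192}{5} + \frac{53 H}{5}\right) 2 H = 2 H \left(- \frac{192}{5} + \frac{53 H}{5}\right)$)
$\left(-5 + b{\left(z{\left(1 \right)} \right)}\right)^{2} = \left(-5 + \frac{2}{5} \left(-4\right) \left(-192 + 53 \left(-4\right)\right)\right)^{2} = \left(-5 + \frac{2}{5} \left(-4\right) \left(-192 - 212\right)\right)^{2} = \left(-5 + \frac{2}{5} \left(-4\right) \left(-404\right)\right)^{2} = \left(-5 + \frac{3232}{5}\right)^{2} = \left(\frac{3207}{5}\right)^{2} = \frac{10284849}{25}$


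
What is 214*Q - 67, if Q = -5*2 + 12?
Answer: 361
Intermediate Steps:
Q = 2 (Q = -10 + 12 = 2)
214*Q - 67 = 214*2 - 67 = 428 - 67 = 361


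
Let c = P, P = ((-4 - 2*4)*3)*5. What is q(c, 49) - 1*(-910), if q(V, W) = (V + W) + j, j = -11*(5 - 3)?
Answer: 757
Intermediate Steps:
P = -180 (P = ((-4 - 8)*3)*5 = -12*3*5 = -36*5 = -180)
c = -180
j = -22 (j = -11*2 = -22)
q(V, W) = -22 + V + W (q(V, W) = (V + W) - 22 = -22 + V + W)
q(c, 49) - 1*(-910) = (-22 - 180 + 49) - 1*(-910) = -153 + 910 = 757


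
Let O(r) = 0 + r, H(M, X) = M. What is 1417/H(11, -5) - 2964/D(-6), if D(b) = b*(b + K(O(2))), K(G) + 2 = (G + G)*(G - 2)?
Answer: 2951/44 ≈ 67.068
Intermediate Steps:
O(r) = r
K(G) = -2 + 2*G*(-2 + G) (K(G) = -2 + (G + G)*(G - 2) = -2 + (2*G)*(-2 + G) = -2 + 2*G*(-2 + G))
D(b) = b*(-2 + b) (D(b) = b*(b + (-2 - 4*2 + 2*2²)) = b*(b + (-2 - 8 + 2*4)) = b*(b + (-2 - 8 + 8)) = b*(b - 2) = b*(-2 + b))
1417/H(11, -5) - 2964/D(-6) = 1417/11 - 2964*(-1/(6*(-2 - 6))) = 1417*(1/11) - 2964/((-6*(-8))) = 1417/11 - 2964/48 = 1417/11 - 2964*1/48 = 1417/11 - 247/4 = 2951/44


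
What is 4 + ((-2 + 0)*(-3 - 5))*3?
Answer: 52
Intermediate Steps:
4 + ((-2 + 0)*(-3 - 5))*3 = 4 - 2*(-8)*3 = 4 + 16*3 = 4 + 48 = 52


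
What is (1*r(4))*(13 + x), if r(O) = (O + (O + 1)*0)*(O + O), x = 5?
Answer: 576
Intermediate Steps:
r(O) = 2*O² (r(O) = (O + (1 + O)*0)*(2*O) = (O + 0)*(2*O) = O*(2*O) = 2*O²)
(1*r(4))*(13 + x) = (1*(2*4²))*(13 + 5) = (1*(2*16))*18 = (1*32)*18 = 32*18 = 576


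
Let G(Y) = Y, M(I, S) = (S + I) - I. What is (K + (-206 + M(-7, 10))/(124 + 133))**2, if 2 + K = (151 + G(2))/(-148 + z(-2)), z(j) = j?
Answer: 2362640449/165122500 ≈ 14.308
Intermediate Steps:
M(I, S) = S (M(I, S) = (I + S) - I = S)
K = -151/50 (K = -2 + (151 + 2)/(-148 - 2) = -2 + 153/(-150) = -2 + 153*(-1/150) = -2 - 51/50 = -151/50 ≈ -3.0200)
(K + (-206 + M(-7, 10))/(124 + 133))**2 = (-151/50 + (-206 + 10)/(124 + 133))**2 = (-151/50 - 196/257)**2 = (-48607/12850)**2 = 2362640449/165122500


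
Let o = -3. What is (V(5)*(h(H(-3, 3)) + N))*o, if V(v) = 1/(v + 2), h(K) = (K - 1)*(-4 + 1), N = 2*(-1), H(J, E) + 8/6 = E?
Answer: 12/7 ≈ 1.7143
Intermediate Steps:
H(J, E) = -4/3 + E
N = -2
h(K) = 3 - 3*K (h(K) = (-1 + K)*(-3) = 3 - 3*K)
V(v) = 1/(2 + v)
(V(5)*(h(H(-3, 3)) + N))*o = (((3 - 3*(-4/3 + 3)) - 2)/(2 + 5))*(-3) = (((3 - 3*5/3) - 2)/7)*(-3) = (((3 - 5) - 2)/7)*(-3) = ((-2 - 2)/7)*(-3) = ((⅐)*(-4))*(-3) = -4/7*(-3) = 12/7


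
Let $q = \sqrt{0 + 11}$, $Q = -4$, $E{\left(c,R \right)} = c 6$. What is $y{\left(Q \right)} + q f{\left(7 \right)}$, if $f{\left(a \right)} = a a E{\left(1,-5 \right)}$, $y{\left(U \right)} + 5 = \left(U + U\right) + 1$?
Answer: $-12 + 294 \sqrt{11} \approx 963.09$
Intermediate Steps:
$E{\left(c,R \right)} = 6 c$
$y{\left(U \right)} = -4 + 2 U$ ($y{\left(U \right)} = -5 + \left(\left(U + U\right) + 1\right) = -5 + \left(2 U + 1\right) = -5 + \left(1 + 2 U\right) = -4 + 2 U$)
$q = \sqrt{11} \approx 3.3166$
$f{\left(a \right)} = 6 a^{2}$ ($f{\left(a \right)} = a a 6 \cdot 1 = a^{2} \cdot 6 = 6 a^{2}$)
$y{\left(Q \right)} + q f{\left(7 \right)} = \left(-4 + 2 \left(-4\right)\right) + \sqrt{11} \cdot 6 \cdot 7^{2} = \left(-4 - 8\right) + \sqrt{11} \cdot 6 \cdot 49 = -12 + \sqrt{11} \cdot 294 = -12 + 294 \sqrt{11}$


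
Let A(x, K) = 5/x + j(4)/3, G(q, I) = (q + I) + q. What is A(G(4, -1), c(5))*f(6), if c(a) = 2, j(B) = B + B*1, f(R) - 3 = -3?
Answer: 0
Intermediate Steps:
f(R) = 0 (f(R) = 3 - 3 = 0)
j(B) = 2*B (j(B) = B + B = 2*B)
G(q, I) = I + 2*q (G(q, I) = (I + q) + q = I + 2*q)
A(x, K) = 8/3 + 5/x (A(x, K) = 5/x + (2*4)/3 = 5/x + 8*(1/3) = 5/x + 8/3 = 8/3 + 5/x)
A(G(4, -1), c(5))*f(6) = (8/3 + 5/(-1 + 2*4))*0 = (8/3 + 5/(-1 + 8))*0 = (8/3 + 5/7)*0 = (71/21)*0 = 0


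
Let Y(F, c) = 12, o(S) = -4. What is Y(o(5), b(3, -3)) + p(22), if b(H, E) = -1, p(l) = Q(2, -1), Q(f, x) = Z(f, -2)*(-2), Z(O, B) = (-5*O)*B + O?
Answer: -32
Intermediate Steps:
Z(O, B) = O - 5*B*O (Z(O, B) = -5*B*O + O = O - 5*B*O)
Q(f, x) = -22*f (Q(f, x) = (f*(1 - 5*(-2)))*(-2) = (f*(1 + 10))*(-2) = (f*11)*(-2) = (11*f)*(-2) = -22*f)
p(l) = -44 (p(l) = -22*2 = -44)
Y(o(5), b(3, -3)) + p(22) = 12 - 44 = -32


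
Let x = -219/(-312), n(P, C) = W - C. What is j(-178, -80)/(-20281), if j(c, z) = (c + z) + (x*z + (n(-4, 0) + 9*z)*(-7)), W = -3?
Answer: -61709/263653 ≈ -0.23405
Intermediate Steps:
n(P, C) = -3 - C
x = 73/104 (x = -219*(-1/312) = 73/104 ≈ 0.70192)
j(c, z) = 21 + c - 6375*z/104 (j(c, z) = (c + z) + (73*z/104 + ((-3 - 1*0) + 9*z)*(-7)) = (c + z) + (73*z/104 + ((-3 + 0) + 9*z)*(-7)) = (c + z) + (73*z/104 + (-3 + 9*z)*(-7)) = (c + z) + (73*z/104 + (21 - 63*z)) = (c + z) + (21 - 6479*z/104) = 21 + c - 6375*z/104)
j(-178, -80)/(-20281) = (21 - 178 - 6375/104*(-80))/(-20281) = (21 - 178 + 63750/13)*(-1/20281) = (61709/13)*(-1/20281) = -61709/263653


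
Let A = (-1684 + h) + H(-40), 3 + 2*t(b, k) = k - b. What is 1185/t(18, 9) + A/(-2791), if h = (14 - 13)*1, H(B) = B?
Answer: -1098999/5582 ≈ -196.88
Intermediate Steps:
t(b, k) = -3/2 + k/2 - b/2 (t(b, k) = -3/2 + (k - b)/2 = -3/2 + (k/2 - b/2) = -3/2 + k/2 - b/2)
h = 1 (h = 1*1 = 1)
A = -1723 (A = (-1684 + 1) - 40 = -1683 - 40 = -1723)
1185/t(18, 9) + A/(-2791) = 1185/(-3/2 + (1/2)*9 - 1/2*18) - 1723/(-2791) = 1185/(-3/2 + 9/2 - 9) - 1723*(-1/2791) = 1185/(-6) + 1723/2791 = 1185*(-1/6) + 1723/2791 = -395/2 + 1723/2791 = -1098999/5582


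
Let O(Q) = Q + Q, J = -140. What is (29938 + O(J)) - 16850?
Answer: 12808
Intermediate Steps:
O(Q) = 2*Q
(29938 + O(J)) - 16850 = (29938 + 2*(-140)) - 16850 = (29938 - 280) - 16850 = 29658 - 16850 = 12808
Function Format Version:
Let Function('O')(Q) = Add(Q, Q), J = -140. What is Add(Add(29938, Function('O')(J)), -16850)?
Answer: 12808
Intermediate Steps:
Function('O')(Q) = Mul(2, Q)
Add(Add(29938, Function('O')(J)), -16850) = Add(Add(29938, Mul(2, -140)), -16850) = Add(Add(29938, -280), -16850) = Add(29658, -16850) = 12808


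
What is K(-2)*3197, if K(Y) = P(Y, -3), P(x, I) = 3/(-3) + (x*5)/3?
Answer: -41561/3 ≈ -13854.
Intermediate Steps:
P(x, I) = -1 + 5*x/3 (P(x, I) = 3*(-⅓) + (5*x)*(⅓) = -1 + 5*x/3)
K(Y) = -1 + 5*Y/3
K(-2)*3197 = (-1 + (5/3)*(-2))*3197 = (-1 - 10/3)*3197 = -13/3*3197 = -41561/3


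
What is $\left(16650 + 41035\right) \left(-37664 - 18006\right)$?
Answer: $-3211323950$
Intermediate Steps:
$\left(16650 + 41035\right) \left(-37664 - 18006\right) = 57685 \left(-55670\right) = -3211323950$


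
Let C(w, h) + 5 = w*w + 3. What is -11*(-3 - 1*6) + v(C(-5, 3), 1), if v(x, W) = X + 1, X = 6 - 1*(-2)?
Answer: 108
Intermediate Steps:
X = 8 (X = 6 + 2 = 8)
C(w, h) = -2 + w**2 (C(w, h) = -5 + (w*w + 3) = -5 + (w**2 + 3) = -5 + (3 + w**2) = -2 + w**2)
v(x, W) = 9 (v(x, W) = 8 + 1 = 9)
-11*(-3 - 1*6) + v(C(-5, 3), 1) = -11*(-3 - 1*6) + 9 = -11*(-3 - 6) + 9 = -11*(-9) + 9 = 99 + 9 = 108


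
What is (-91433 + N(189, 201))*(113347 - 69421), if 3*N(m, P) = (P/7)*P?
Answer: -27522450264/7 ≈ -3.9318e+9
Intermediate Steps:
N(m, P) = P**2/21 (N(m, P) = ((P/7)*P)/3 = (P**2/7)/3 = P**2/21)
(-91433 + N(189, 201))*(113347 - 69421) = (-91433 + (1/21)*201**2)*(113347 - 69421) = (-91433 + (1/21)*40401)*43926 = (-91433 + 13467/7)*43926 = -626564/7*43926 = -27522450264/7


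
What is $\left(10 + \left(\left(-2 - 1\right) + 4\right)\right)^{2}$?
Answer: $121$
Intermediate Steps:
$\left(10 + \left(\left(-2 - 1\right) + 4\right)\right)^{2} = \left(10 + \left(-3 + 4\right)\right)^{2} = \left(10 + 1\right)^{2} = 11^{2} = 121$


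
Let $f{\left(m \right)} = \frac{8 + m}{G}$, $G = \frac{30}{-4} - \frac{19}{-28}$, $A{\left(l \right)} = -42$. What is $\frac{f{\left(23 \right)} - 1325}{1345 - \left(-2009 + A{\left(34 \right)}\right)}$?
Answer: $- \frac{253943}{648636} \approx -0.3915$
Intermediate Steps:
$G = - \frac{191}{28}$ ($G = 30 \left(- \frac{1}{4}\right) - - \frac{19}{28} = - \frac{15}{2} + \frac{19}{28} = - \frac{191}{28} \approx -6.8214$)
$f{\left(m \right)} = - \frac{224}{191} - \frac{28 m}{191}$ ($f{\left(m \right)} = \frac{8 + m}{- \frac{191}{28}} = \left(8 + m\right) \left(- \frac{28}{191}\right) = - \frac{224}{191} - \frac{28 m}{191}$)
$\frac{f{\left(23 \right)} - 1325}{1345 - \left(-2009 + A{\left(34 \right)}\right)} = \frac{\left(- \frac{224}{191} - \frac{644}{191}\right) - 1325}{1345 + \left(2009 - -42\right)} = \frac{\left(- \frac{224}{191} - \frac{644}{191}\right) - 1325}{1345 + \left(2009 + 42\right)} = \frac{- \frac{868}{191} - 1325}{1345 + 2051} = - \frac{253943}{191 \cdot 3396} = \left(- \frac{253943}{191}\right) \frac{1}{3396} = - \frac{253943}{648636}$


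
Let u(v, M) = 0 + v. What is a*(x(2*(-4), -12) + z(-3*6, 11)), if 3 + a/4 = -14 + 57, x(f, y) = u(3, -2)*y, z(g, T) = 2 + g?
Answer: -8320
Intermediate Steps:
u(v, M) = v
x(f, y) = 3*y
a = 160 (a = -12 + 4*(-14 + 57) = -12 + 4*43 = -12 + 172 = 160)
a*(x(2*(-4), -12) + z(-3*6, 11)) = 160*(3*(-12) + (2 - 3*6)) = 160*(-36 + (2 - 18)) = 160*(-36 - 16) = 160*(-52) = -8320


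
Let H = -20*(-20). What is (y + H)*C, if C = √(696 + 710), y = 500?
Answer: 900*√1406 ≈ 33747.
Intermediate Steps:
H = 400
C = √1406 ≈ 37.497
(y + H)*C = (500 + 400)*√1406 = 900*√1406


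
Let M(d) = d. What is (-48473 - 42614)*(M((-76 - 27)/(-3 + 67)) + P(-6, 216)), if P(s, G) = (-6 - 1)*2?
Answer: 90995913/64 ≈ 1.4218e+6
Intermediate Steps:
P(s, G) = -14 (P(s, G) = -7*2 = -14)
(-48473 - 42614)*(M((-76 - 27)/(-3 + 67)) + P(-6, 216)) = (-48473 - 42614)*((-76 - 27)/(-3 + 67) - 14) = -91087*(-103/64 - 14) = -91087*(-999/64) = 90995913/64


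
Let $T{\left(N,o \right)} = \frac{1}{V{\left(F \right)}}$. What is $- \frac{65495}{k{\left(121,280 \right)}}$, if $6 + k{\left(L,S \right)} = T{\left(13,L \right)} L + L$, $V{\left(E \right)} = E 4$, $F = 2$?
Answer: $- \frac{523960}{1041} \approx -503.32$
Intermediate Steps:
$V{\left(E \right)} = 4 E$
$T{\left(N,o \right)} = \frac{1}{8}$ ($T{\left(N,o \right)} = \frac{1}{4 \cdot 2} = \frac{1}{8}$)
$k{\left(L,S \right)} = -6 + \frac{9 L}{8}$ ($k{\left(L,S \right)} = -6 + \left(\frac{L}{8} + L\right) = -6 + \frac{9 L}{8}$)
$- \frac{65495}{k{\left(121,280 \right)}} = - \frac{65495}{-6 + \frac{9}{8} \cdot 121} = - \frac{65495}{-6 + \frac{1089}{8}} = - \frac{65495}{\frac{1041}{8}} = \left(-65495\right) \frac{8}{1041} = - \frac{523960}{1041}$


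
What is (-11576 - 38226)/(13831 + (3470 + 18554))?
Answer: -49802/35855 ≈ -1.3890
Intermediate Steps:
(-11576 - 38226)/(13831 + (3470 + 18554)) = -49802/(13831 + 22024) = -49802/35855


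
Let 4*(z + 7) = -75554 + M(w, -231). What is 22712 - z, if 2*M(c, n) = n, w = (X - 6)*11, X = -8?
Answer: 333091/8 ≈ 41636.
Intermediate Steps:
w = -154 (w = (-8 - 6)*11 = -14*11 = -154)
M(c, n) = n/2
z = -151395/8 (z = -7 + (-75554 + (½)*(-231))/4 = -7 + (-75554 - 231/2)/4 = -7 + (¼)*(-151339/2) = -7 - 151339/8 = -151395/8 ≈ -18924.)
22712 - z = 22712 - 1*(-151395/8) = 22712 + 151395/8 = 333091/8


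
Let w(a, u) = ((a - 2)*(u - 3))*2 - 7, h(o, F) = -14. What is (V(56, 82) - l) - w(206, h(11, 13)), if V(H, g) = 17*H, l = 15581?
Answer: -7686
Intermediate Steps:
w(a, u) = -7 + 2*(-3 + u)*(-2 + a) (w(a, u) = ((-2 + a)*(-3 + u))*2 - 7 = ((-3 + u)*(-2 + a))*2 - 7 = 2*(-3 + u)*(-2 + a) - 7 = -7 + 2*(-3 + u)*(-2 + a))
(V(56, 82) - l) - w(206, h(11, 13)) = (17*56 - 1*15581) - (5 - 6*206 - 4*(-14) + 2*206*(-14)) = (952 - 15581) - (5 - 1236 + 56 - 5768) = -14629 - 1*(-6943) = -14629 + 6943 = -7686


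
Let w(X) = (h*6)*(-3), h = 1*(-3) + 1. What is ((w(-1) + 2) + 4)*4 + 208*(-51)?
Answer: -10440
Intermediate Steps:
h = -2 (h = -3 + 1 = -2)
w(X) = 36 (w(X) = -2*6*(-3) = -12*(-3) = 36)
((w(-1) + 2) + 4)*4 + 208*(-51) = ((36 + 2) + 4)*4 + 208*(-51) = (38 + 4)*4 - 10608 = 42*4 - 10608 = 168 - 10608 = -10440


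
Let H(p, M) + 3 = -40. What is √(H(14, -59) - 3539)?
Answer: 3*I*√398 ≈ 59.85*I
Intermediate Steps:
H(p, M) = -43 (H(p, M) = -3 - 40 = -43)
√(H(14, -59) - 3539) = √(-43 - 3539) = √(-3582) = 3*I*√398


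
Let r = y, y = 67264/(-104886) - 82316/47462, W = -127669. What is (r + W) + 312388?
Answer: 229884426056941/1244524833 ≈ 1.8472e+5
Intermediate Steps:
y = -2956569986/1244524833 (y = 67264*(-1/104886) - 82316*1/47462 = -33632/52443 - 41158/23731 = -2956569986/1244524833 ≈ -2.3757)
r = -2956569986/1244524833 ≈ -2.3757
(r + W) + 312388 = (-2956569986/1244524833 - 127669) + 312388 = -158890197474263/1244524833 + 312388 = 229884426056941/1244524833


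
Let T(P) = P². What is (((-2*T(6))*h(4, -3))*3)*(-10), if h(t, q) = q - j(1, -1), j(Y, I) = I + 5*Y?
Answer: -15120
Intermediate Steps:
h(t, q) = -4 + q (h(t, q) = q - (-1 + 5*1) = q - (-1 + 5) = q - 1*4 = q - 4 = -4 + q)
(((-2*T(6))*h(4, -3))*3)*(-10) = (((-2*6²)*(-4 - 3))*3)*(-10) = ((-2*36*(-7))*3)*(-10) = (-72*(-7)*3)*(-10) = (504*3)*(-10) = 1512*(-10) = -15120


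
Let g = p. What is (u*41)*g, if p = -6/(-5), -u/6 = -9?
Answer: 13284/5 ≈ 2656.8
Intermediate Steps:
u = 54 (u = -6*(-9) = 54)
p = 6/5 (p = -6*(-1/5) = 6/5 ≈ 1.2000)
g = 6/5 ≈ 1.2000
(u*41)*g = (54*41)*(6/5) = 2214*(6/5) = 13284/5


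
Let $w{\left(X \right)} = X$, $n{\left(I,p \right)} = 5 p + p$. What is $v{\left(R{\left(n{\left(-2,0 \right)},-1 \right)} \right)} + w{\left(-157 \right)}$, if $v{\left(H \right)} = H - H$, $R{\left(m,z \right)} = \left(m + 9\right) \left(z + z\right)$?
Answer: $-157$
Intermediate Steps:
$n{\left(I,p \right)} = 6 p$
$R{\left(m,z \right)} = 2 z \left(9 + m\right)$ ($R{\left(m,z \right)} = \left(9 + m\right) 2 z = 2 z \left(9 + m\right)$)
$v{\left(H \right)} = 0$
$v{\left(R{\left(n{\left(-2,0 \right)},-1 \right)} \right)} + w{\left(-157 \right)} = 0 - 157 = -157$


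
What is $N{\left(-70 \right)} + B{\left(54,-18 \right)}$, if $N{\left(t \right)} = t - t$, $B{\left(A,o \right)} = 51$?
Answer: $51$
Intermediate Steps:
$N{\left(t \right)} = 0$
$N{\left(-70 \right)} + B{\left(54,-18 \right)} = 0 + 51 = 51$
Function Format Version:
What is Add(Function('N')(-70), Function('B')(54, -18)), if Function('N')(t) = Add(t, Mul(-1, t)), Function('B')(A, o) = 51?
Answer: 51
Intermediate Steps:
Function('N')(t) = 0
Add(Function('N')(-70), Function('B')(54, -18)) = Add(0, 51) = 51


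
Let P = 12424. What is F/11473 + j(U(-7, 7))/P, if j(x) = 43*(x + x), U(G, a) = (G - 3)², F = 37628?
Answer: 70769759/17817569 ≈ 3.9719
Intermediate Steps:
U(G, a) = (-3 + G)²
j(x) = 86*x (j(x) = 43*(2*x) = 86*x)
F/11473 + j(U(-7, 7))/P = 37628/11473 + (86*(-3 - 7)²)/12424 = 37628*(1/11473) + (86*(-10)²)*(1/12424) = 37628/11473 + (86*100)*(1/12424) = 37628/11473 + 8600*(1/12424) = 37628/11473 + 1075/1553 = 70769759/17817569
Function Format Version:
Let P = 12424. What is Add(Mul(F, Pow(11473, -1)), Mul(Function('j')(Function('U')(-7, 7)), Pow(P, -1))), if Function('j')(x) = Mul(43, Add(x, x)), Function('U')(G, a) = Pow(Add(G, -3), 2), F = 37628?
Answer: Rational(70769759, 17817569) ≈ 3.9719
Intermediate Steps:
Function('U')(G, a) = Pow(Add(-3, G), 2)
Function('j')(x) = Mul(86, x) (Function('j')(x) = Mul(43, Mul(2, x)) = Mul(86, x))
Add(Mul(F, Pow(11473, -1)), Mul(Function('j')(Function('U')(-7, 7)), Pow(P, -1))) = Add(Mul(37628, Pow(11473, -1)), Mul(Mul(86, Pow(Add(-3, -7), 2)), Pow(12424, -1))) = Add(Mul(37628, Rational(1, 11473)), Mul(Mul(86, Pow(-10, 2)), Rational(1, 12424))) = Add(Rational(37628, 11473), Mul(Mul(86, 100), Rational(1, 12424))) = Add(Rational(37628, 11473), Mul(8600, Rational(1, 12424))) = Add(Rational(37628, 11473), Rational(1075, 1553)) = Rational(70769759, 17817569)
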